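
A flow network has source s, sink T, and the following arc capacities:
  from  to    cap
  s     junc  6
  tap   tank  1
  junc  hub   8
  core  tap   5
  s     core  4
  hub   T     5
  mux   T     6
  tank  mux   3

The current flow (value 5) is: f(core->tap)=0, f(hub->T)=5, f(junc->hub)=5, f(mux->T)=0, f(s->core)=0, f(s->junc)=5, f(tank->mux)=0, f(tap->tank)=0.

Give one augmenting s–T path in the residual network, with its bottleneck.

s->core->tap->tank->mux->T, bottleneck 1

Residual along s->core->tap->tank->mux->T: s->core: 4, core->tap: 5, tap->tank: 1, tank->mux: 3, mux->T: 6.
Bottleneck = min = 1.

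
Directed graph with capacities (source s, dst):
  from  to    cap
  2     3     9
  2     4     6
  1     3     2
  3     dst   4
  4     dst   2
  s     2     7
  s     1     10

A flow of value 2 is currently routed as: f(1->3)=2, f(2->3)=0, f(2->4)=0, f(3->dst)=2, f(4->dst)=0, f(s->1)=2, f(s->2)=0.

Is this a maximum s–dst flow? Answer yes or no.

Residual path s->2->3->dst has bottleneck 2 > 0.
Pushing 2 along it raises the flow to 4, so the given flow is not maximum.

No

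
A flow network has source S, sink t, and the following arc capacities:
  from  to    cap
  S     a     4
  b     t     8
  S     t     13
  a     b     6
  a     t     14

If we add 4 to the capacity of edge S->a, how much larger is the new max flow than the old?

4

Original max flow = 17.
After raising cap(S->a), augmenting paths through that edge carry 4 more units.
New max flow = 21. Increase = 4.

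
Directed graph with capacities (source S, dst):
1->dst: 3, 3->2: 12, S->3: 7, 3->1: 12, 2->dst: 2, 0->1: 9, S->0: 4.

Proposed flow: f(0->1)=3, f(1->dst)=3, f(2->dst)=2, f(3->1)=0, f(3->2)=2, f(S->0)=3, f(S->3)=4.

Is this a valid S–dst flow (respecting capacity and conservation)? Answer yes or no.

No

Conservation fails at 3: inflow 4 ≠ outflow 2.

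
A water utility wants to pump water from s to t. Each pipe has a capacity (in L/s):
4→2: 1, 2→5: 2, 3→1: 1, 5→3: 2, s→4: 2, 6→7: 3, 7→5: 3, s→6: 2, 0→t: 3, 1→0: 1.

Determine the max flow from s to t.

1

Augment s→6→7→5→3→1→0→t: bottleneck 1. Total 1.
No augmenting path remains in the residual graph.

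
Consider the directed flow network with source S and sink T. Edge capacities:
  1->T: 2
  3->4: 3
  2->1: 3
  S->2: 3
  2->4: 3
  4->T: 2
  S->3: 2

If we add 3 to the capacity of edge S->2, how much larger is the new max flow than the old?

Original max flow = 4.
Edge S->2 does not cross the min cut (source side {1, 2, 3, 4, S}), so extra capacity there cannot help.
New max flow = 4. Increase = 0.

0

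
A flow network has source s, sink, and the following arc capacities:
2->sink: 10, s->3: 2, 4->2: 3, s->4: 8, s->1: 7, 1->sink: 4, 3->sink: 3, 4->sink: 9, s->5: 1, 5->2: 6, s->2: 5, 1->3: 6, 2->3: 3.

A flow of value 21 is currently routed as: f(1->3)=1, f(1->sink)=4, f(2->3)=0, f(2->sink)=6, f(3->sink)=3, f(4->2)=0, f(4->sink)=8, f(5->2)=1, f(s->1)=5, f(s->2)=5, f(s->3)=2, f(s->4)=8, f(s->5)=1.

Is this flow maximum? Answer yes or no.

Residual reachable from s: {1, 3, s}; sink is not reachable.
Saturated cut: s->5, s->4, s->2, 1->sink, 3->sink with total capacity 21 = current flow value. Flow is maximum.

Yes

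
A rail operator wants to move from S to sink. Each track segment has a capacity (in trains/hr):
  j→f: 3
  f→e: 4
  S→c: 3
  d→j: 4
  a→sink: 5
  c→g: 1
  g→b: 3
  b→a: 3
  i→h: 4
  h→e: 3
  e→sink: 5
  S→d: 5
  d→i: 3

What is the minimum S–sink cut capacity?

Max flow = 6 (via 3 augmenting paths).
In the residual at optimum, the set reachable from S is {S, c}.
Cut edges: c→g (cap 1), S→d (cap 5). Sum = 6.

6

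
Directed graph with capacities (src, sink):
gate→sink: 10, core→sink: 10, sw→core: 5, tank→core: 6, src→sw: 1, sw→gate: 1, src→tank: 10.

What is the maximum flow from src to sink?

Augment src→sw→gate→sink: bottleneck 1. Total 1.
Augment src→tank→core→sink: bottleneck 6. Total 7.
No augmenting path remains in the residual graph.

7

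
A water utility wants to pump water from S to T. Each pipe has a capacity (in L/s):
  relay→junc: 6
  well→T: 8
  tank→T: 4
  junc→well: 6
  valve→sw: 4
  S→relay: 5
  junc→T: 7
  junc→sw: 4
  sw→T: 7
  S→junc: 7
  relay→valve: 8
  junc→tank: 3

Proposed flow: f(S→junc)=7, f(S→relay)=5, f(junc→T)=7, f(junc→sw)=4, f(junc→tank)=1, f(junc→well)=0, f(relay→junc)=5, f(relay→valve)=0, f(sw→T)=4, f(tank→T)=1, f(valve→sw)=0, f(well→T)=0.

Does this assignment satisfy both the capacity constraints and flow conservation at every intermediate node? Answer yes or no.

Every edge has 0 ≤ f(e) ≤ cap(e).
At each intermediate node, inflow equals outflow.

Yes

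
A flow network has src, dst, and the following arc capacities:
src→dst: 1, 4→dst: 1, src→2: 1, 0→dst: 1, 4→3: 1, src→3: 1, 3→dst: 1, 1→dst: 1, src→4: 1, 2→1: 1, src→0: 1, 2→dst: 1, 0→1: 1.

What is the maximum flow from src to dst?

5

Augment src→dst: bottleneck 1. Total 1.
Augment src→0→dst: bottleneck 1. Total 2.
Augment src→4→dst: bottleneck 1. Total 3.
Augment src→3→dst: bottleneck 1. Total 4.
Augment src→2→dst: bottleneck 1. Total 5.
No augmenting path remains in the residual graph.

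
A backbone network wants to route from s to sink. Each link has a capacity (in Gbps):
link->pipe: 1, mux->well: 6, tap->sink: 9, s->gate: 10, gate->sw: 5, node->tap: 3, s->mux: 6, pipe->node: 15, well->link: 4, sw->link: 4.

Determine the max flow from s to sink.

Augment s->mux->well->link->pipe->node->tap->sink: bottleneck 1. Total 1.
No augmenting path remains in the residual graph.

1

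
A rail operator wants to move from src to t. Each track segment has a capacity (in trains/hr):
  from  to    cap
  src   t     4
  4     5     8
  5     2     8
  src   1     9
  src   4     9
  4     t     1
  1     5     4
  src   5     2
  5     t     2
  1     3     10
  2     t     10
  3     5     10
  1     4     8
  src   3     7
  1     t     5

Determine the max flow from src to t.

Augment src→t: bottleneck 4. Total 4.
Augment src→1→t: bottleneck 5. Total 9.
Augment src→4→t: bottleneck 1. Total 10.
Augment src→5→t: bottleneck 2. Total 12.
Augment src→1→5→2→t: bottleneck 4. Total 16.
Augment src→4→5→2→t: bottleneck 4. Total 20.
No augmenting path remains in the residual graph.

20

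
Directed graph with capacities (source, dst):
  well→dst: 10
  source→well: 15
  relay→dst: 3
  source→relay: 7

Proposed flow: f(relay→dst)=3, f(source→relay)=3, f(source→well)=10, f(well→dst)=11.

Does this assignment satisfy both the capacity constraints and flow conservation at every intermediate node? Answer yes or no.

No

Capacity violated on well→dst: flow 11 > capacity 10.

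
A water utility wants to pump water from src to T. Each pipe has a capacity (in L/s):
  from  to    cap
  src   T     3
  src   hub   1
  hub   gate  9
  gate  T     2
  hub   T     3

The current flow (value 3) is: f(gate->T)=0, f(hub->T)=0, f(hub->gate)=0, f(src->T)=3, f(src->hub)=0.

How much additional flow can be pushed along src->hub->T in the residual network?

Residual capacities along the path: src->hub: 1, hub->T: 3.
Minimum is 1.

1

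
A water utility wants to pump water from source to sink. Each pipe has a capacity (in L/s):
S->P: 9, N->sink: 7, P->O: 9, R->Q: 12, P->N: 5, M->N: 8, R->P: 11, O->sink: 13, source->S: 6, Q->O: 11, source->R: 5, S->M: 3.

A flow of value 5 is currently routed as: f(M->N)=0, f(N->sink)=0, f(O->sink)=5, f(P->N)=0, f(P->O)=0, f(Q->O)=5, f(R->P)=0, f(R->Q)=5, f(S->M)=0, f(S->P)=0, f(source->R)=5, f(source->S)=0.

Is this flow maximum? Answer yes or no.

No

Residual path source->S->P->O->sink has bottleneck 6 > 0.
Pushing 6 along it raises the flow to 11, so the given flow is not maximum.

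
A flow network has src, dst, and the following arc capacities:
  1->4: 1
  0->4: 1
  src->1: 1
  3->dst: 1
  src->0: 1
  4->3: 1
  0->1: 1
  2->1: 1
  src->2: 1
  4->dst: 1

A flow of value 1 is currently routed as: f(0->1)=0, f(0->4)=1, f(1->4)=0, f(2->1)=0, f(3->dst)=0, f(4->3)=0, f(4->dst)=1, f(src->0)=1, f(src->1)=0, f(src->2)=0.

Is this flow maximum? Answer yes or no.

Residual path src->1->4->3->dst has bottleneck 1 > 0.
Pushing 1 along it raises the flow to 2, so the given flow is not maximum.

No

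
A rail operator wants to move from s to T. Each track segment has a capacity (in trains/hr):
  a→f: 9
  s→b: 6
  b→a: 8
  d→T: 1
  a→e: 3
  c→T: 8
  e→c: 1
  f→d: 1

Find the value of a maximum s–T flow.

Augment s→b→a→e→c→T: bottleneck 1. Total 1.
Augment s→b→a→f→d→T: bottleneck 1. Total 2.
No augmenting path remains in the residual graph.

2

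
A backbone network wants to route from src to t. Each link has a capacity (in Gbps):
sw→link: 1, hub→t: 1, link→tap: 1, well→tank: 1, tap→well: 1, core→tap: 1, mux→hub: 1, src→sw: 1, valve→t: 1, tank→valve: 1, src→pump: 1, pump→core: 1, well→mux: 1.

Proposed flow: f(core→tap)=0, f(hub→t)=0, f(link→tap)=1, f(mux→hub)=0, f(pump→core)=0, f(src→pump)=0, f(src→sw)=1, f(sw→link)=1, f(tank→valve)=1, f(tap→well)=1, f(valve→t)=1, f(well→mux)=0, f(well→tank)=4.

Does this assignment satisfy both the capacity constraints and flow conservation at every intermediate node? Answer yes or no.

No

Capacity violated on well→tank: flow 4 > capacity 1.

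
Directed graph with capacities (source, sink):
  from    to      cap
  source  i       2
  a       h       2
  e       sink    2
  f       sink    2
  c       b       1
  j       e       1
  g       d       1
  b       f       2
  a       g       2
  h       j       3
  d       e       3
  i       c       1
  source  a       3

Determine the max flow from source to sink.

Augment source->a->g->d->e->sink: bottleneck 1. Total 1.
Augment source->a->h->j->e->sink: bottleneck 1. Total 2.
Augment source->i->c->b->f->sink: bottleneck 1. Total 3.
No augmenting path remains in the residual graph.

3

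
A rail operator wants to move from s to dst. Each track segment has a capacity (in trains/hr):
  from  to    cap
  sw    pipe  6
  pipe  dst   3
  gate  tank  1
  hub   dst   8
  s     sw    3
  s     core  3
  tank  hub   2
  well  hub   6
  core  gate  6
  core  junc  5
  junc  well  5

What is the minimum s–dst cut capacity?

Max flow = 6 (via 3 augmenting paths).
In the residual at optimum, the set reachable from s is {s}.
Cut edges: s→sw (cap 3), s→core (cap 3). Sum = 6.

6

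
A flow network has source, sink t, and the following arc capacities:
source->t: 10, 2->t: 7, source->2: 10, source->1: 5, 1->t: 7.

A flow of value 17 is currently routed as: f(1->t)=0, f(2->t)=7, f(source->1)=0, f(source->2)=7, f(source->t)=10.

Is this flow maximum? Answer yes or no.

No

Residual path source->1->t has bottleneck 5 > 0.
Pushing 5 along it raises the flow to 22, so the given flow is not maximum.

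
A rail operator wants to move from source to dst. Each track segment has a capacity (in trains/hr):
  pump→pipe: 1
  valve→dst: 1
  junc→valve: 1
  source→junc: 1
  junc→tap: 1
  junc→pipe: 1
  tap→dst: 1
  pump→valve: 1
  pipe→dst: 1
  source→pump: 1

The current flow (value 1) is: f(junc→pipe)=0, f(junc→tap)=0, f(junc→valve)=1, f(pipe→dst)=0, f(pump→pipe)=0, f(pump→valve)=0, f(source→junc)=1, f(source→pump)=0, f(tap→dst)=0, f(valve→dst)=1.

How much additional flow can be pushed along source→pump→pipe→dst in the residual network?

1

Residual capacities along the path: source→pump: 1, pump→pipe: 1, pipe→dst: 1.
Minimum is 1.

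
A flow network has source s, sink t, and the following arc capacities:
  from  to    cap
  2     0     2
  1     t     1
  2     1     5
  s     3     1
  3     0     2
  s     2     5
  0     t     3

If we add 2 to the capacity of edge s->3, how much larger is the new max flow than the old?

Original max flow = 4.
Even with extra capacity on s->3, another cut of capacity 4 remains binding.
New max flow = 4. Increase = 0.

0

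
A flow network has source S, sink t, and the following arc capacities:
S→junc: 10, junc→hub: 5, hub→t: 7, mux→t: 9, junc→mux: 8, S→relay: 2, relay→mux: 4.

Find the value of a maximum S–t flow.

12

Augment S→junc→hub→t: bottleneck 5. Total 5.
Augment S→junc→mux→t: bottleneck 5. Total 10.
Augment S→relay→mux→t: bottleneck 2. Total 12.
No augmenting path remains in the residual graph.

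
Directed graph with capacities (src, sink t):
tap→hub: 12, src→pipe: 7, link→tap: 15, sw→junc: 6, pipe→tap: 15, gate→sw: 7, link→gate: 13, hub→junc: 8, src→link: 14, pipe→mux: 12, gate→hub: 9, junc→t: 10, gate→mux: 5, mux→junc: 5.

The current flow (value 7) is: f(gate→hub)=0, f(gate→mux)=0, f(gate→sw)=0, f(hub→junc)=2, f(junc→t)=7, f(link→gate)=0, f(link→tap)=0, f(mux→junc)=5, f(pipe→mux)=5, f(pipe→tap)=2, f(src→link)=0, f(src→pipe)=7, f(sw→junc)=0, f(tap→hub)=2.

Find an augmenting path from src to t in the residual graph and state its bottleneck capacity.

Residual along src→link→gate→sw→junc→t: src→link: 14, link→gate: 13, gate→sw: 7, sw→junc: 6, junc→t: 3.
Bottleneck = min = 3.

src→link→gate→sw→junc→t, bottleneck 3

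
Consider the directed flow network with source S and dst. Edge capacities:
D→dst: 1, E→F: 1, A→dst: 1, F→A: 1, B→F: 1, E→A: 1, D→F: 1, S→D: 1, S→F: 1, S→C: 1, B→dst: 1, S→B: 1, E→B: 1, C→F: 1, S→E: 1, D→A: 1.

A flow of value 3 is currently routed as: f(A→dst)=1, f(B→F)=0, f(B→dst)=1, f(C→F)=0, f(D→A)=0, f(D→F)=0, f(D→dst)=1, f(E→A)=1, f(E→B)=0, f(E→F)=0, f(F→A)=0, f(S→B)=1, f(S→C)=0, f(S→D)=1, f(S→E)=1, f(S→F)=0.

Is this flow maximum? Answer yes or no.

Residual reachable from S: {A, B, C, E, F, S}; dst is not reachable.
Saturated cut: S→D, B→dst, A→dst with total capacity 3 = current flow value. Flow is maximum.

Yes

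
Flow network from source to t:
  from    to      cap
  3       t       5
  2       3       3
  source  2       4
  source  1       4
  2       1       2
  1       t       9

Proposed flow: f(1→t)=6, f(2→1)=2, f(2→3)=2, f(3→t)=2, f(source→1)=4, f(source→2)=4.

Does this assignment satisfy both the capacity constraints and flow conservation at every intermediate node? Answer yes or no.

Every edge has 0 ≤ f(e) ≤ cap(e).
At each intermediate node, inflow equals outflow.

Yes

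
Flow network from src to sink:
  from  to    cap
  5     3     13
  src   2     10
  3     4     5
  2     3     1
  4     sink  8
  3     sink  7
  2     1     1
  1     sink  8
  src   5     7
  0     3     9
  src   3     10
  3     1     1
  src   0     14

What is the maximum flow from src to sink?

14

Augment src→3→sink: bottleneck 7. Total 7.
Augment src→2→1→sink: bottleneck 1. Total 8.
Augment src→3→4→sink: bottleneck 3. Total 11.
Augment src→0→3→4→sink: bottleneck 2. Total 13.
Augment src→0→3→1→sink: bottleneck 1. Total 14.
No augmenting path remains in the residual graph.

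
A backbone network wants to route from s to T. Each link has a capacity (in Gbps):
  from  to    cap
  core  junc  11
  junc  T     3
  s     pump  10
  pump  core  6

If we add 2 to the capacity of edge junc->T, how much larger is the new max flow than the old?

Original max flow = 3.
After raising cap(junc->T), augmenting paths through that edge carry 2 more units.
New max flow = 5. Increase = 2.

2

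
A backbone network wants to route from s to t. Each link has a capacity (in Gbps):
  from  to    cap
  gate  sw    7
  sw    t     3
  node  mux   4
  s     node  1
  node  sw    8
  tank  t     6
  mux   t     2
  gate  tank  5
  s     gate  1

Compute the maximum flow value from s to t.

2

Augment s->gate->tank->t: bottleneck 1. Total 1.
Augment s->node->mux->t: bottleneck 1. Total 2.
No augmenting path remains in the residual graph.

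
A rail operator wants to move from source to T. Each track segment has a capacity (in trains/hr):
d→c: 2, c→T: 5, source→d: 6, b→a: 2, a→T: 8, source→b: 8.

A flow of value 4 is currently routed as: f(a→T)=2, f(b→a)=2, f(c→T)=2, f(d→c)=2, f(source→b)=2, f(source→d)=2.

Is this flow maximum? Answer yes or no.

Yes

Residual reachable from source: {b, d, source}; T is not reachable.
Saturated cut: b→a, d→c with total capacity 4 = current flow value. Flow is maximum.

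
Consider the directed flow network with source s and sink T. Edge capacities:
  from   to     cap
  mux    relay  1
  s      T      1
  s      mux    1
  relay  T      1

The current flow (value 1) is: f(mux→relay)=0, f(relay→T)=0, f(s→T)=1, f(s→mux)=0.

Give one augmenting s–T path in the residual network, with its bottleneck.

s→mux→relay→T, bottleneck 1

Residual along s→mux→relay→T: s→mux: 1, mux→relay: 1, relay→T: 1.
Bottleneck = min = 1.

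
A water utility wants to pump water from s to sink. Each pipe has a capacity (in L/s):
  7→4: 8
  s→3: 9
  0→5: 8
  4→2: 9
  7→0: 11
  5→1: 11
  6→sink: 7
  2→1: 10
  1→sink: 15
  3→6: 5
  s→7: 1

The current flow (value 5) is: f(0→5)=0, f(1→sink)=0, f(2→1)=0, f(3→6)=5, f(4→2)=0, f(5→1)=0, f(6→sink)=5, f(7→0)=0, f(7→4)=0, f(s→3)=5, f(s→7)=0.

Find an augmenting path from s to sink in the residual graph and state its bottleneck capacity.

s→7→0→5→1→sink, bottleneck 1

Residual along s→7→0→5→1→sink: s→7: 1, 7→0: 11, 0→5: 8, 5→1: 11, 1→sink: 15.
Bottleneck = min = 1.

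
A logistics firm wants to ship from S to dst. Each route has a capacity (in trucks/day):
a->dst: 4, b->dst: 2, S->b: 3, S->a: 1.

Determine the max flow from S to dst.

3

Augment S->a->dst: bottleneck 1. Total 1.
Augment S->b->dst: bottleneck 2. Total 3.
No augmenting path remains in the residual graph.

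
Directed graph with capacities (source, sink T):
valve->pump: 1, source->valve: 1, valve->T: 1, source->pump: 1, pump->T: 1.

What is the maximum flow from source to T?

2

Augment source->valve->T: bottleneck 1. Total 1.
Augment source->pump->T: bottleneck 1. Total 2.
No augmenting path remains in the residual graph.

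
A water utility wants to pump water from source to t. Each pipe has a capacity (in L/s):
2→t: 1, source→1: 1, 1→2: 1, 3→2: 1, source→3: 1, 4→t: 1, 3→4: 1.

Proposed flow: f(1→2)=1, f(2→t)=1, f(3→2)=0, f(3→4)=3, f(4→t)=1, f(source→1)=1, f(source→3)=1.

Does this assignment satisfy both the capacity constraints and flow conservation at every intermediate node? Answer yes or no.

No

Capacity violated on 3→4: flow 3 > capacity 1.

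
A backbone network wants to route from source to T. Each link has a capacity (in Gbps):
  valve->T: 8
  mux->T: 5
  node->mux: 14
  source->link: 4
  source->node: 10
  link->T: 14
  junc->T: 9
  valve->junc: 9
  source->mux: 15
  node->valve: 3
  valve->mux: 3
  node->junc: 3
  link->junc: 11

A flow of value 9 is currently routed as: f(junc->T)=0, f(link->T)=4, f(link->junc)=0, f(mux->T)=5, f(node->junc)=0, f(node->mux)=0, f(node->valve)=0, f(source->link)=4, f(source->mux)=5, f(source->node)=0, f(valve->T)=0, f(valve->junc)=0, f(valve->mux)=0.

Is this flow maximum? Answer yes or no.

No

Residual path source->node->valve->T has bottleneck 3 > 0.
Pushing 3 along it raises the flow to 12, so the given flow is not maximum.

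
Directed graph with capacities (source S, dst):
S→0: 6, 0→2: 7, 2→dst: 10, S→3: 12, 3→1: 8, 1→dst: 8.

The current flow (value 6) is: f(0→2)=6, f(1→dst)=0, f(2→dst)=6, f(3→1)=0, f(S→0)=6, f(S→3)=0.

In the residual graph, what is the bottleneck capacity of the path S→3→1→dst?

Residual capacities along the path: S→3: 12, 3→1: 8, 1→dst: 8.
Minimum is 8.

8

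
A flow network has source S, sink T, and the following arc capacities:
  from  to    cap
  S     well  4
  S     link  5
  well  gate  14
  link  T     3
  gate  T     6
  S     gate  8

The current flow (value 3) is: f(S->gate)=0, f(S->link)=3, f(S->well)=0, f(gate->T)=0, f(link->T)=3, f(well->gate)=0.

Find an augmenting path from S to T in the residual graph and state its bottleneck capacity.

S->gate->T, bottleneck 6

Residual along S->gate->T: S->gate: 8, gate->T: 6.
Bottleneck = min = 6.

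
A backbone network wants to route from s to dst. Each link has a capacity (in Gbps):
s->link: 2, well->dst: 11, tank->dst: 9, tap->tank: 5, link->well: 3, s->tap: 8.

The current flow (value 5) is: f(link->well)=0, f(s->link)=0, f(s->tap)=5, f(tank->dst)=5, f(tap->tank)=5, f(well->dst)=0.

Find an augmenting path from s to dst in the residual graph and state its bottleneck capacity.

s->link->well->dst, bottleneck 2

Residual along s->link->well->dst: s->link: 2, link->well: 3, well->dst: 11.
Bottleneck = min = 2.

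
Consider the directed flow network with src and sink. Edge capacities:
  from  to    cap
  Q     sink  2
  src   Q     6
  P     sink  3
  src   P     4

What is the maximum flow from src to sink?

5

Augment src->P->sink: bottleneck 3. Total 3.
Augment src->Q->sink: bottleneck 2. Total 5.
No augmenting path remains in the residual graph.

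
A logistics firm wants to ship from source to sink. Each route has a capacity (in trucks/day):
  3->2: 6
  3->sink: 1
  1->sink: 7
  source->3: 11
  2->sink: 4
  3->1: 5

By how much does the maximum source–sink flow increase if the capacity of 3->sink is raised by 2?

1

Original max flow = 10.
After raising cap(3->sink), augmenting paths through that edge carry 1 more unit.
New max flow = 11. Increase = 1.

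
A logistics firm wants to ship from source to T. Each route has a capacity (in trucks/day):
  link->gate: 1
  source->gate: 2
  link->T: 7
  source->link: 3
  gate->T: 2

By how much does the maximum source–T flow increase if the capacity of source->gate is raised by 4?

Original max flow = 5.
Even with extra capacity on source->gate, another cut of capacity 5 remains binding.
New max flow = 5. Increase = 0.

0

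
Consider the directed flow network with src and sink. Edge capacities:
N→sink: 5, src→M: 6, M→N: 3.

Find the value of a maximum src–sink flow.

3

Augment src→M→N→sink: bottleneck 3. Total 3.
No augmenting path remains in the residual graph.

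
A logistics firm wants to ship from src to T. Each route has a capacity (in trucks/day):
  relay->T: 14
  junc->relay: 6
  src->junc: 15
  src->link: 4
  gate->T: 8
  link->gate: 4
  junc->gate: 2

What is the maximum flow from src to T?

Augment src->junc->relay->T: bottleneck 6. Total 6.
Augment src->junc->gate->T: bottleneck 2. Total 8.
Augment src->link->gate->T: bottleneck 4. Total 12.
No augmenting path remains in the residual graph.

12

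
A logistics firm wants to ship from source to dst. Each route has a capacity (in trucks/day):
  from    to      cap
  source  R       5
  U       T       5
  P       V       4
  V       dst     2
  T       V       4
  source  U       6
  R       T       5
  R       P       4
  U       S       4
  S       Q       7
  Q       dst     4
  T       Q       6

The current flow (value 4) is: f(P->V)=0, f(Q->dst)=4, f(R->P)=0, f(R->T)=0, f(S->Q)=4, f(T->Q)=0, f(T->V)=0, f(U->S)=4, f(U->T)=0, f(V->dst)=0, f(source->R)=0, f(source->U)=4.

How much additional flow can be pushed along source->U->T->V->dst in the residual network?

2

Residual capacities along the path: source->U: 2, U->T: 5, T->V: 4, V->dst: 2.
Minimum is 2.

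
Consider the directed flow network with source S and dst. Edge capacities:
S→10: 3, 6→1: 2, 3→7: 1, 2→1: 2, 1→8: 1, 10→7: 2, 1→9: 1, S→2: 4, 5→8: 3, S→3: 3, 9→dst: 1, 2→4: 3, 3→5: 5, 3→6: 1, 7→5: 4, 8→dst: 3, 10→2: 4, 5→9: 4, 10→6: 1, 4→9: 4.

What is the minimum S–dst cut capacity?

4

Max flow = 4 (via 2 augmenting paths).
In the residual at optimum, the set reachable from S is {1, 10, 2, 3, 4, 5, 6, 7, 8, 9, S}.
Cut edges: 9→dst (cap 1), 8→dst (cap 3). Sum = 4.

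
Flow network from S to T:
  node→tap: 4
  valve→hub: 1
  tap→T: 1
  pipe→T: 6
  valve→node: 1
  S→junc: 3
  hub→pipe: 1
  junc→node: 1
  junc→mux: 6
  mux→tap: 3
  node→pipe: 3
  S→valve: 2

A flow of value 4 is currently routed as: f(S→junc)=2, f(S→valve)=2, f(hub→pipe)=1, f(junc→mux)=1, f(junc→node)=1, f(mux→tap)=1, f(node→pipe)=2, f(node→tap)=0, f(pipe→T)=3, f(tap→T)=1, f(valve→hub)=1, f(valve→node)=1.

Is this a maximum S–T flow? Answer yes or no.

Yes

Residual reachable from S: {S, junc, mux, tap}; T is not reachable.
Saturated cut: S→valve, junc→node, tap→T with total capacity 4 = current flow value. Flow is maximum.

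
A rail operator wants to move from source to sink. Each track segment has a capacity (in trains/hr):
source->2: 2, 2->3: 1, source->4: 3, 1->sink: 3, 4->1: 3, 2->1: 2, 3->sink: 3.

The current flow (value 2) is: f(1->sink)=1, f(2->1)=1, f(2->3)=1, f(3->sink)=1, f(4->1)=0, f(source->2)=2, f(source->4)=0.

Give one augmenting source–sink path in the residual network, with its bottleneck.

source->4->1->sink, bottleneck 2

Residual along source->4->1->sink: source->4: 3, 4->1: 3, 1->sink: 2.
Bottleneck = min = 2.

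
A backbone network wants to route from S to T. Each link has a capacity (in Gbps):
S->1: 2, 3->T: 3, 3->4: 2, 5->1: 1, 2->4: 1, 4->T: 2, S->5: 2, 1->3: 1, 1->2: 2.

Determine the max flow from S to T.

Augment S->1->3->T: bottleneck 1. Total 1.
Augment S->1->2->4->T: bottleneck 1. Total 2.
No augmenting path remains in the residual graph.

2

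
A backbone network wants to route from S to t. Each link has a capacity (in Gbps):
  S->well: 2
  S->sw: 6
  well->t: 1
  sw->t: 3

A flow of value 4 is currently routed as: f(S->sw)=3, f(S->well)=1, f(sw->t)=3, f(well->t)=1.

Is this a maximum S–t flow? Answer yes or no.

Yes

Residual reachable from S: {S, sw, well}; t is not reachable.
Saturated cut: well->t, sw->t with total capacity 4 = current flow value. Flow is maximum.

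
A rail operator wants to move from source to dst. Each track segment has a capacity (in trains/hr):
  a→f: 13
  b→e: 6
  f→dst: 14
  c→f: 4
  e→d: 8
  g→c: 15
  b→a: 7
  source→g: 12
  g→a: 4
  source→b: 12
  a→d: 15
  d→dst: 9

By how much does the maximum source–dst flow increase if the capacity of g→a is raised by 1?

Original max flow = 20.
After raising cap(g→a), augmenting paths through that edge carry 1 more unit.
New max flow = 21. Increase = 1.

1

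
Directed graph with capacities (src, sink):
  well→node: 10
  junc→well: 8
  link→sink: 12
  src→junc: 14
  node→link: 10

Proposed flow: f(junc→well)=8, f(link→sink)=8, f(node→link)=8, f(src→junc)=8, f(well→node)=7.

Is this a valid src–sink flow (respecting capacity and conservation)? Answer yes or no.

No

Conservation fails at well: inflow 8 ≠ outflow 7.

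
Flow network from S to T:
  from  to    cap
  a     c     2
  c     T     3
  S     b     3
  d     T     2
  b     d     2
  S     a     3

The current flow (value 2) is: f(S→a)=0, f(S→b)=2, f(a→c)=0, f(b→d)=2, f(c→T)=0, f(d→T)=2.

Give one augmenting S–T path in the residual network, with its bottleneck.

Residual along S→a→c→T: S→a: 3, a→c: 2, c→T: 3.
Bottleneck = min = 2.

S→a→c→T, bottleneck 2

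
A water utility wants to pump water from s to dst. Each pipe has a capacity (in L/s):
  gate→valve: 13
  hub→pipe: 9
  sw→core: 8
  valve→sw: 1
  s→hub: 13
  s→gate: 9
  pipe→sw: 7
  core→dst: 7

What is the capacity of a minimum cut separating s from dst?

Max flow = 7 (via 1 augmenting path).
In the residual at optimum, the set reachable from s is {core, gate, hub, pipe, s, sw, valve}.
Cut edges: core→dst (cap 7). Sum = 7.

7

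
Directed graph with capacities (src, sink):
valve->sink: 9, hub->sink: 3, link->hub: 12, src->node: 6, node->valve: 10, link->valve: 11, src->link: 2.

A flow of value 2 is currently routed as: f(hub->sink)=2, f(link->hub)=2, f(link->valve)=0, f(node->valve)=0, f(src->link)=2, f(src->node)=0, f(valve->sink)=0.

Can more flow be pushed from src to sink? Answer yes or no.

Residual path src->node->valve->sink has bottleneck 6 > 0.
Pushing 6 along it raises the flow to 8, so the given flow is not maximum.

Yes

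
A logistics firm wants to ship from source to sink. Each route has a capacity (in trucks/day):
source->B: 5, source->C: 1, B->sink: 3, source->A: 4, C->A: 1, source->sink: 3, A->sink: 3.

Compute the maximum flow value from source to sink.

9

Augment source->sink: bottleneck 3. Total 3.
Augment source->B->sink: bottleneck 3. Total 6.
Augment source->A->sink: bottleneck 3. Total 9.
No augmenting path remains in the residual graph.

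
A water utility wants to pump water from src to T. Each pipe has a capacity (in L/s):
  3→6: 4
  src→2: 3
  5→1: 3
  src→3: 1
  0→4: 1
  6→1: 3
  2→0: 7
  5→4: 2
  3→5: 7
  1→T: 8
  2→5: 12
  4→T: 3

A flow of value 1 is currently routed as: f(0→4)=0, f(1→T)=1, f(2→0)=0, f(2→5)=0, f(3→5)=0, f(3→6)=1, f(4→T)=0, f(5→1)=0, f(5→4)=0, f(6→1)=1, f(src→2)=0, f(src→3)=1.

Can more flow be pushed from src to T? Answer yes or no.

Yes

Residual path src→2→5→1→T has bottleneck 3 > 0.
Pushing 3 along it raises the flow to 4, so the given flow is not maximum.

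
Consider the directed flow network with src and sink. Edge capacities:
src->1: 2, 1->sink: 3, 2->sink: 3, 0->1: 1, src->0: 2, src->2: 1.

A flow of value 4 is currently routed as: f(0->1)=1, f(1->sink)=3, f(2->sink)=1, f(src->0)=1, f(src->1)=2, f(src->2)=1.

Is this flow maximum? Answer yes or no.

Residual reachable from src: {0, src}; sink is not reachable.
Saturated cut: src->2, src->1, 0->1 with total capacity 4 = current flow value. Flow is maximum.

Yes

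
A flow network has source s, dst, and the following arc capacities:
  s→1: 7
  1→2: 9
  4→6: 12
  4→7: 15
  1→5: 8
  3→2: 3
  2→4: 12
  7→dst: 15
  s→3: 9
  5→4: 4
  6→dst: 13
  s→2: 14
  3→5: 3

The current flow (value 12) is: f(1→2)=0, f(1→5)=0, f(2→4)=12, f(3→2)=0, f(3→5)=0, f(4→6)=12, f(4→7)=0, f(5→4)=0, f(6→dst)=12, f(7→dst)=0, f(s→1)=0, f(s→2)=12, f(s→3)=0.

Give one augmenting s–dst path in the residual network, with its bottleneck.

s→3→5→4→7→dst, bottleneck 3

Residual along s→3→5→4→7→dst: s→3: 9, 3→5: 3, 5→4: 4, 4→7: 15, 7→dst: 15.
Bottleneck = min = 3.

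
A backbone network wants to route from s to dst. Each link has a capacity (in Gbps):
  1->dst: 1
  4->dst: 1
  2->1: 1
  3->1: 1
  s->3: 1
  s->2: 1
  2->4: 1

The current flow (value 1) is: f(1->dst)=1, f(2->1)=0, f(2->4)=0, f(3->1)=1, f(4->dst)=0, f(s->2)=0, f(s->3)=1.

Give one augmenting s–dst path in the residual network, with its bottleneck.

s->2->4->dst, bottleneck 1

Residual along s->2->4->dst: s->2: 1, 2->4: 1, 4->dst: 1.
Bottleneck = min = 1.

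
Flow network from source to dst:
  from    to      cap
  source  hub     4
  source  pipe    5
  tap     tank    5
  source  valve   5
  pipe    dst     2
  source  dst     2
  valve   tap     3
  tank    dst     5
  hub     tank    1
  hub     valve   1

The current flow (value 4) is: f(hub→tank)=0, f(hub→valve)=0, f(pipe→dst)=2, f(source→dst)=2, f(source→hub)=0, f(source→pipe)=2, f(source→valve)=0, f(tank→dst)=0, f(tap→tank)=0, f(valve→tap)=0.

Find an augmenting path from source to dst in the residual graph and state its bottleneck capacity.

source→hub→tank→dst, bottleneck 1

Residual along source→hub→tank→dst: source→hub: 4, hub→tank: 1, tank→dst: 5.
Bottleneck = min = 1.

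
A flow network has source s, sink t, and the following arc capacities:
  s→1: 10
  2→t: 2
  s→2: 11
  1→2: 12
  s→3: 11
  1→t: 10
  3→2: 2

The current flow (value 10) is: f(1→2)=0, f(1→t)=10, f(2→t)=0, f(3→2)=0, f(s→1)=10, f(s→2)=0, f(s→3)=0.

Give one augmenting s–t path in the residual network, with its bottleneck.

Residual along s→2→t: s→2: 11, 2→t: 2.
Bottleneck = min = 2.

s→2→t, bottleneck 2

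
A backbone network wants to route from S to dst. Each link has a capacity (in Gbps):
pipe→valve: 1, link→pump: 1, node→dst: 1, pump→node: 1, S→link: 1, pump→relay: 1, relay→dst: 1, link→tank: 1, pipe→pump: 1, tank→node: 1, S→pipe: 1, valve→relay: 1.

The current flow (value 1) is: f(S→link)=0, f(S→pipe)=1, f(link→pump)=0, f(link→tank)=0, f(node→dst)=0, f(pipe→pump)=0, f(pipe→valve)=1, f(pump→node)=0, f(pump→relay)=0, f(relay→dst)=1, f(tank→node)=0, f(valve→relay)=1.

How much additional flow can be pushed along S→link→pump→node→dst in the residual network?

Residual capacities along the path: S→link: 1, link→pump: 1, pump→node: 1, node→dst: 1.
Minimum is 1.

1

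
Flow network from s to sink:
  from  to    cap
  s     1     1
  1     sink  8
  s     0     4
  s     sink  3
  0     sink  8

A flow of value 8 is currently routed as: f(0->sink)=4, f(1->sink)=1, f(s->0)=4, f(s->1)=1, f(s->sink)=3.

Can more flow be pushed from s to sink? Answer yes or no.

Residual reachable from s: {s}; sink is not reachable.
Saturated cut: s->1, s->0, s->sink with total capacity 8 = current flow value. Flow is maximum.

No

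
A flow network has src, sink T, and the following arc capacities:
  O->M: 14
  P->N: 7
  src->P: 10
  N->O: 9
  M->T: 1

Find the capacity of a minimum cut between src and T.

Max flow = 1 (via 1 augmenting path).
In the residual at optimum, the set reachable from src is {M, N, O, P, src}.
Cut edges: M->T (cap 1). Sum = 1.

1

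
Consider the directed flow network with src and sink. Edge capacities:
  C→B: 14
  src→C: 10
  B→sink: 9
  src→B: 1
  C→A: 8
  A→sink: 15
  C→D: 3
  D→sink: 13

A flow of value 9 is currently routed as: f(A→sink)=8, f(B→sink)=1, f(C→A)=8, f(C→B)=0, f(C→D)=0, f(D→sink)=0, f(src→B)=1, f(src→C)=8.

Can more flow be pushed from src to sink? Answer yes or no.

Yes

Residual path src→C→B→sink has bottleneck 2 > 0.
Pushing 2 along it raises the flow to 11, so the given flow is not maximum.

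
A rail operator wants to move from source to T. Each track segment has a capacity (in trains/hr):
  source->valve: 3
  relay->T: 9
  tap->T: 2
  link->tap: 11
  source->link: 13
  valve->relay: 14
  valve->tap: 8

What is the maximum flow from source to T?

5

Augment source->valve->relay->T: bottleneck 3. Total 3.
Augment source->link->tap->T: bottleneck 2. Total 5.
No augmenting path remains in the residual graph.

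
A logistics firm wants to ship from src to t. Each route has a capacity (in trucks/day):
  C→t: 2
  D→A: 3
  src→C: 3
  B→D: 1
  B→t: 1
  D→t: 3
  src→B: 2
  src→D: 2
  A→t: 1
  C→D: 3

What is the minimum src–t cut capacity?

7

Max flow = 7 (via 5 augmenting paths).
In the residual at optimum, the set reachable from src is {src}.
Cut edges: src→C (cap 3), src→B (cap 2), src→D (cap 2). Sum = 7.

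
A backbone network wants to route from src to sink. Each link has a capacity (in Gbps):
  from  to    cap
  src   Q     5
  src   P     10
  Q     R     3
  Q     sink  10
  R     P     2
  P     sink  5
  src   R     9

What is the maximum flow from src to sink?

Augment src->Q->sink: bottleneck 5. Total 5.
Augment src->P->sink: bottleneck 5. Total 10.
No augmenting path remains in the residual graph.

10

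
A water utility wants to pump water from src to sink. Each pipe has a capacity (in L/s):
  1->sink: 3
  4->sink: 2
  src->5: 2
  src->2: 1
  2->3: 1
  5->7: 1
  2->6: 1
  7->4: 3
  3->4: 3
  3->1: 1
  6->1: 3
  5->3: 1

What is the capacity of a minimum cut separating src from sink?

3

Max flow = 3 (via 3 augmenting paths).
In the residual at optimum, the set reachable from src is {src}.
Cut edges: src->2 (cap 1), src->5 (cap 2). Sum = 3.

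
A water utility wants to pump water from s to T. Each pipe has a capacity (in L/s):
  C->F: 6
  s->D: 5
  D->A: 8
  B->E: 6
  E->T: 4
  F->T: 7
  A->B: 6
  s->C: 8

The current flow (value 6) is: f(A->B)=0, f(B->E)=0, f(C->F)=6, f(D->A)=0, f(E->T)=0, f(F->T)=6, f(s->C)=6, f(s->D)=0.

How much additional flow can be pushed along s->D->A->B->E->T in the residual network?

Residual capacities along the path: s->D: 5, D->A: 8, A->B: 6, B->E: 6, E->T: 4.
Minimum is 4.

4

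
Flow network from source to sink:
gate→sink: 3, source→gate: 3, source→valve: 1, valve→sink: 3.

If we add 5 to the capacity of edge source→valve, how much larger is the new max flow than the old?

Original max flow = 4.
After raising cap(source→valve), augmenting paths through that edge carry 2 more units.
New max flow = 6. Increase = 2.

2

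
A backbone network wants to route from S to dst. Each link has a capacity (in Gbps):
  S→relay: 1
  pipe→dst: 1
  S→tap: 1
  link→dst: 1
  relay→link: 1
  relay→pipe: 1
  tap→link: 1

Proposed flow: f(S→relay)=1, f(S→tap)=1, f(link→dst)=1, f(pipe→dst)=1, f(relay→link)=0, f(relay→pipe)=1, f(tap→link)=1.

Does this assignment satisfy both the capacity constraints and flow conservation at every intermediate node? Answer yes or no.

Yes

Every edge has 0 ≤ f(e) ≤ cap(e).
At each intermediate node, inflow equals outflow.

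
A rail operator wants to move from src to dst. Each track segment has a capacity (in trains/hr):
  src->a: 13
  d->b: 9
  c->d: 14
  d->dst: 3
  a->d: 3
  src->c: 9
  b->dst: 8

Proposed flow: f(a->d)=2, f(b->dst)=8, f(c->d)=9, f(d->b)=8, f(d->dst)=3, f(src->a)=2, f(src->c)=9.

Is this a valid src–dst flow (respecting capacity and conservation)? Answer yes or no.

Every edge has 0 ≤ f(e) ≤ cap(e).
At each intermediate node, inflow equals outflow.

Yes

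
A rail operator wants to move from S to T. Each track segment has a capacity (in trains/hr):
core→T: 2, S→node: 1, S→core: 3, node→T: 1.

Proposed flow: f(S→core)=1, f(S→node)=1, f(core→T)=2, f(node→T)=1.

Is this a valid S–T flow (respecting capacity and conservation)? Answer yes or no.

Conservation fails at core: inflow 1 ≠ outflow 2.

No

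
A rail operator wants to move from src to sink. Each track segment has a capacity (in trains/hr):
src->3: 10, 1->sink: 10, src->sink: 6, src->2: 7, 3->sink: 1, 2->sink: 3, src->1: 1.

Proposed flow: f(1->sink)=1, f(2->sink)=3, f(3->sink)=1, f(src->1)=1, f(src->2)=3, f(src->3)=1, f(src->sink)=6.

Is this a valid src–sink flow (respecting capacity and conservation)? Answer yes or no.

Every edge has 0 ≤ f(e) ≤ cap(e).
At each intermediate node, inflow equals outflow.

Yes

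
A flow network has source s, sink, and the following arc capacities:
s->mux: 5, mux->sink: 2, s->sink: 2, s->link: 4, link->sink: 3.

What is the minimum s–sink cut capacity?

Max flow = 7 (via 3 augmenting paths).
In the residual at optimum, the set reachable from s is {link, mux, s}.
Cut edges: s->sink (cap 2), mux->sink (cap 2), link->sink (cap 3). Sum = 7.

7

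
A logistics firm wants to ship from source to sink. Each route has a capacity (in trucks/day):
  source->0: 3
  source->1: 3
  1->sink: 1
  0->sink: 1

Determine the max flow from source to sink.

2

Augment source->1->sink: bottleneck 1. Total 1.
Augment source->0->sink: bottleneck 1. Total 2.
No augmenting path remains in the residual graph.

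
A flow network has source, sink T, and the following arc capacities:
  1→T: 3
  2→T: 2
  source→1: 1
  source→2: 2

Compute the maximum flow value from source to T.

Augment source→2→T: bottleneck 2. Total 2.
Augment source→1→T: bottleneck 1. Total 3.
No augmenting path remains in the residual graph.

3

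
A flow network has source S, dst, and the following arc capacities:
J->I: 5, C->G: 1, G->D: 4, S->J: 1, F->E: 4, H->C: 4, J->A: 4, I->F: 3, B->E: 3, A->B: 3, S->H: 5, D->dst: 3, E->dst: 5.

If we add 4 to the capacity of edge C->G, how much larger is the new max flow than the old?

Original max flow = 2.
After raising cap(C->G), augmenting paths through that edge carry 2 more units.
New max flow = 4. Increase = 2.

2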